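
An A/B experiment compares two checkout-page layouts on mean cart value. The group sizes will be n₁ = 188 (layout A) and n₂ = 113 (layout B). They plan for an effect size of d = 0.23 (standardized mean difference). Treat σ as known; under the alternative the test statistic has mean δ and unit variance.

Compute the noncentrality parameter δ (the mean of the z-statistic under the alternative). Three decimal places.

δ ≈ 1.932

The noncentrality parameter scales effect size by the design's sample-size factor: δ = d / √(1/n₁ + 1/n₂) = 0.23 / √(1/188 + 1/113) = 1.9322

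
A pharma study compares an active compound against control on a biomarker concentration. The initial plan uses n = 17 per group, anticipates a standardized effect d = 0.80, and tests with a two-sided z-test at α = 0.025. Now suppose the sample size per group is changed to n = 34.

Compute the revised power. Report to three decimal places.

Power ≈ 0.855

With n = 34 per group: δ = d·√(n/2) = 0.80 × √(34/2) = 3.2985. Critical value z_{0.0125} = 2.241.
Revised power = Φ(δ − 2.241) + Φ(−δ − 2.241) = Φ(1.057) + Φ(-5.540) = 0.8548 + 0.0000 = 0.8548.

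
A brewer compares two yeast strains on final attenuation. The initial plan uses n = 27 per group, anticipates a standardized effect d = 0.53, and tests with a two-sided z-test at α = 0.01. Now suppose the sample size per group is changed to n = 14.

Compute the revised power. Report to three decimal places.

With n = 14 per group: δ = d·√(n/2) = 0.53 × √(14/2) = 1.4022. Critical value z_{0.005} = 2.576.
Revised power = Φ(δ − 2.576) + Φ(−δ − 2.576) = Φ(-1.174) + Φ(-3.978) = 0.1203 + 0.0000 = 0.1203.

Power ≈ 0.120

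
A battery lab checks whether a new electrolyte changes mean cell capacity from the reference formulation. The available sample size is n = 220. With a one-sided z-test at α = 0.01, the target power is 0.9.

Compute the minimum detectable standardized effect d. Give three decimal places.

d ≈ 0.243

Required noncentrality: δ = z_{0.01} + z_{0.10} = 2.326 + 1.282 = 3.608.
δ = d·√n ⇒ d = δ/√n = 3.608/√220 = 0.2432.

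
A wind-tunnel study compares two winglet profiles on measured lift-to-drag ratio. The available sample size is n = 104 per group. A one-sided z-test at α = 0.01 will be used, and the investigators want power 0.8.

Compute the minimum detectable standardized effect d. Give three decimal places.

d ≈ 0.439

Required noncentrality: δ = z_{0.01} + z_{0.20} = 2.326 + 0.842 = 3.168.
δ = d·√(n/2) ⇒ d = δ/√(n/2) = 3.168/√(104/2) = 0.4393.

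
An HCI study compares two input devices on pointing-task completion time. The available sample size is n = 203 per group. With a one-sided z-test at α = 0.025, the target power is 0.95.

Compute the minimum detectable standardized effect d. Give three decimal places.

d ≈ 0.358

Required noncentrality: δ = z_{0.025} + z_{0.05} = 1.960 + 1.645 = 3.605.
δ = d·√(n/2) ⇒ d = δ/√(n/2) = 3.605/√(203/2) = 0.3578.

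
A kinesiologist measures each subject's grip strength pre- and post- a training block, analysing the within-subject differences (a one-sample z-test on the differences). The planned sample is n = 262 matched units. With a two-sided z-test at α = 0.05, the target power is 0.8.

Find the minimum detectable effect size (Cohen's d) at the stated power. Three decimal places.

d ≈ 0.173

Need Φ(δ − 1.960) = 0.8, so δ = 1.960 + 0.842 = 2.802.
(Lower-tail contribution to power is negligible for δ > 0.)
δ = d·√n ⇒ d = δ/√n = 2.802/√262 = 0.1731.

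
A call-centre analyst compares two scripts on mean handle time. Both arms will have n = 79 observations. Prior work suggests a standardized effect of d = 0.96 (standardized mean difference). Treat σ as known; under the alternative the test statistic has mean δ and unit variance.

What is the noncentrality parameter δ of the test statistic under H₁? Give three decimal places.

The noncentrality parameter scales effect size by the design's sample-size factor: δ = d·√(n/2) = 0.96 × √(79/2) = 6.0335

δ ≈ 6.034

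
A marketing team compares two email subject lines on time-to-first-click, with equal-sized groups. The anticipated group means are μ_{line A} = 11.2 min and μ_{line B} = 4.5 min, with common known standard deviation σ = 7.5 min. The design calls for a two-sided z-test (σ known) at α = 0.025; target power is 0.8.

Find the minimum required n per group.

n = 24 per group

Standardized effect: d = |μ_{line A} − μ_{line B}| / σ = |11.2 − 4.5| / 7.5 = 0.8933
Set Φ(δ − 2.241) = 0.8; then δ − 2.241 = Φ⁻¹(0.8) = 0.842, giving δ = 3.083.
(For δ > 0 the lower-tail rejection region contributes negligibly to power, so the one-term inversion is standard.)
δ = d·√(n/2) ⇒ n = 2(δ/d)² = 2 × (3.083 / 0.8933)² = 23.82.
Rounding up, n = 24 per group.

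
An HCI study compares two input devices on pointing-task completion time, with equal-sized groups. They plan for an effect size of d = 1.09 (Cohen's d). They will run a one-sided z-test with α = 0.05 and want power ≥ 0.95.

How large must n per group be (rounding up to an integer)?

n = 19 per group

For power 0.95 need Φ(δ − z_{0.05}) = 0.95, so δ = z_{0.05} + z_{0.05} = 1.645 + 1.645 = 3.290.
δ = d·√(n/2) ⇒ n = 2(δ/d)² = 2 × (3.290 / 1.09)² = 18.22.
Round up to the next whole unit.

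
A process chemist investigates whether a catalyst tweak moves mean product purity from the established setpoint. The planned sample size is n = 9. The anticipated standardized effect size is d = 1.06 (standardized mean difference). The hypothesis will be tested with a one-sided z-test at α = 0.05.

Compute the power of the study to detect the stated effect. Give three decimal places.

Power ≈ 0.938

Noncentrality parameter: δ = d·√n = 1.06 × √9 = 3.1800
One-sided α = 0.05 → critical value z_{0.05} = 1.645.
Power = P(Z > 1.645 − δ) = Φ(1.535) = 0.9376.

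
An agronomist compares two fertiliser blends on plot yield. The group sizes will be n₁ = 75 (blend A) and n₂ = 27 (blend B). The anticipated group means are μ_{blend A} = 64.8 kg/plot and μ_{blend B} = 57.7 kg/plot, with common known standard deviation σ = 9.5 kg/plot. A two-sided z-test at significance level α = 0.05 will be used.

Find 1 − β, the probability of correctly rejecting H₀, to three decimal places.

Standardized effect: d = |μ_{blend A} − μ_{blend B}| / σ = |64.8 − 57.7| / 9.5 = 0.7474
Noncentrality parameter: δ = d / √(1/n₁ + 1/n₂) = 0.7474 / √(1/75 + 1/27) = 3.3300
Critical value for a two-sided test at α = 0.05: z_{α/2} = 1.960.
Power = Φ(δ − 1.960) + Φ(−δ − 1.960) = Φ(1.370) + Φ(-5.290) = 0.9147 + 0.0000 = 0.9147.

Power ≈ 0.915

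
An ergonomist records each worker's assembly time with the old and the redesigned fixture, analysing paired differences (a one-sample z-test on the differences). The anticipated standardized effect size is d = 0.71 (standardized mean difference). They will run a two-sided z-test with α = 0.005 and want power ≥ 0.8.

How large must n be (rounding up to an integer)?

n = 27

For power 0.8 need Φ(δ − z_{0.0025}) = 0.8, so δ = z_{0.0025} + z_{0.20} = 2.807 + 0.842 = 3.649.
(For δ > 0 the lower-tail rejection region contributes negligibly to power, so the one-term inversion is standard.)
δ = d·√n ⇒ n = (δ/d)² = (3.649 / 0.71)² = 26.41.
Rounding up, n = 27.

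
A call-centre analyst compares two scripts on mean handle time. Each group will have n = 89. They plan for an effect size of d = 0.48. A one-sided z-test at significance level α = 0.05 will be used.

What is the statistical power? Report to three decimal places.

Noncentrality parameter: δ = d·√(n/2) = 0.48 × √(89/2) = 3.2020
One-sided α = 0.05 → critical value z_{0.05} = 1.645.
Power = P(Z > 1.645 − δ) = Φ(1.557) = 0.9403.

Power ≈ 0.940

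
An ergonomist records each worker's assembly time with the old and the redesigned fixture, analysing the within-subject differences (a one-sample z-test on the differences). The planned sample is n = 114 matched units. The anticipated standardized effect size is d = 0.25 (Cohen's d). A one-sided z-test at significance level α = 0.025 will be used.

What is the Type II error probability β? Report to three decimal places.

Noncentrality parameter: δ = d·√n = 0.25 × √114 = 2.6693
One-sided α = 0.025 → critical value z_{0.025} = 1.960.
Power = Φ(δ − 1.960) = Φ(0.709) = 0.7609.
Type II error: β = 1 − power = 1 − 0.7609 = 0.2391.

β ≈ 0.239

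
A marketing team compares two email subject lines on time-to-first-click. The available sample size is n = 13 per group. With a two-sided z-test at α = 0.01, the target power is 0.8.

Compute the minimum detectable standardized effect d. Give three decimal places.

Need Φ(δ − 2.576) = 0.8, so δ = 2.576 + 0.842 = 3.417.
(The second rejection-region term Φ(−δ − z_{α/2}) is negligible and dropped.)
δ = d·√(n/2) ⇒ d = δ/√(n/2) = 3.417/√(13/2) = 1.3404.

d ≈ 1.340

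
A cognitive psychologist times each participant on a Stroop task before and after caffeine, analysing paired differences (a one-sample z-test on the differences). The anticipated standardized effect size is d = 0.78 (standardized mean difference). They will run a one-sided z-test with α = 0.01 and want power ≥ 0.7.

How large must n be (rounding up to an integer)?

For power 0.7 need Φ(δ − z_{0.01}) = 0.7, so δ = z_{0.01} + z_{0.30} = 2.326 + 0.524 = 2.851.
δ = d·√n ⇒ n = (δ/d)² = (2.851 / 0.78)² = 13.36.
Rounding up, n = 14.

n = 14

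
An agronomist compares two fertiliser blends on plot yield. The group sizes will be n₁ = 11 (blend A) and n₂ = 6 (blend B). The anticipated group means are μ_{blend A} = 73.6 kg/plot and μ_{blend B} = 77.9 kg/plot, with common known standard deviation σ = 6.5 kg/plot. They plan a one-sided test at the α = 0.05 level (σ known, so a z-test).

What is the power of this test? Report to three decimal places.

Power ≈ 0.366

Standardized effect: d = |μ_{blend A} − μ_{blend B}| / σ = |73.6 − 77.9| / 6.5 = 0.6615
Noncentrality parameter: δ = d / √(1/n₁ + 1/n₂) = 0.6615 / √(1/11 + 1/6) = 1.3035
Critical value for a one-sided test at α = 0.05: z_α = 1.645.
Power = Φ(δ − 1.645) = Φ(-0.341) = 0.3664.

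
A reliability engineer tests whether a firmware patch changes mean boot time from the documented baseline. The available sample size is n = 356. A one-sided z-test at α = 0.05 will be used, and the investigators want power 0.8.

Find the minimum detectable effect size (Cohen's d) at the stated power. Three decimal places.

Required noncentrality: δ = z_{0.05} + z_{0.20} = 1.645 + 0.842 = 2.486.
δ = d·√n ⇒ d = δ/√n = 2.486/√356 = 0.1318.

d ≈ 0.132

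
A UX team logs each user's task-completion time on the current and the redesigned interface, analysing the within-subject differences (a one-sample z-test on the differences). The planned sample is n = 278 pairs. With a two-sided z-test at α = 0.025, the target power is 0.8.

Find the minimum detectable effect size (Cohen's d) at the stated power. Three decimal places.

Required noncentrality: δ = z_{0.0125} + z_{0.20} = 2.241 + 0.842 = 3.083.
(The second rejection-region term Φ(−δ − z_{α/2}) is negligible and dropped.)
δ = d·√n ⇒ d = δ/√n = 3.083/√278 = 0.1849.

d ≈ 0.185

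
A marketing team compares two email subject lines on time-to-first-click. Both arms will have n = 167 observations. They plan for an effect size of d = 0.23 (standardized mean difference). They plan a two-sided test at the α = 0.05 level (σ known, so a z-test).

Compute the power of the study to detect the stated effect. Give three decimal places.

Noncentrality parameter: δ = d·√(n/2) = 0.23 × √(167/2) = 2.1017
Two-sided α = 0.05 → critical value z_{0.025} = 1.960.
Power = Φ(δ − 1.960) + Φ(−δ − 1.960) = Φ(0.142) + Φ(-4.062) = 0.5564 + 0.0000 = 0.5564.

Power ≈ 0.556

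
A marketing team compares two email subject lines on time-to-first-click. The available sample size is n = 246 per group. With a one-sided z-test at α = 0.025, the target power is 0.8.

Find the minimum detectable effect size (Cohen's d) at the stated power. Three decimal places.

Required noncentrality: δ = z_{0.025} + z_{0.20} = 1.960 + 0.842 = 2.802.
δ = d·√(n/2) ⇒ d = δ/√(n/2) = 2.802/√(246/2) = 0.2526.

d ≈ 0.253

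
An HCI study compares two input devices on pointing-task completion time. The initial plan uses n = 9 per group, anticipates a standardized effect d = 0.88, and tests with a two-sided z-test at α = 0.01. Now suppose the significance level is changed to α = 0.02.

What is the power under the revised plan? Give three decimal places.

Power ≈ 0.323

δ = d·√(n/2) = 0.88 × √(9/2) = 1.8668 (unchanged). New critical value: z_{0.01} = 2.326.
Revised power = Φ(δ − 2.326) + Φ(−δ − 2.326) = Φ(-0.460) + Φ(-4.193) = 0.3229 + 0.0000 = 0.3229.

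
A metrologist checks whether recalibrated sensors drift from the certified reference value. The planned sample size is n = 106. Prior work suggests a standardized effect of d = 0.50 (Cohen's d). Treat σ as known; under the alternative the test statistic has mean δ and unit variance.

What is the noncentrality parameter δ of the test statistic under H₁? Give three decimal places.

δ = d·√n = 0.50 × √106 = 5.1478

δ ≈ 5.148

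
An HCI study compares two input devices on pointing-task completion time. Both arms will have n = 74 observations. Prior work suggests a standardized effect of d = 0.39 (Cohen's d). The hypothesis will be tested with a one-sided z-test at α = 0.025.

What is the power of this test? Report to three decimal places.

Power ≈ 0.660

Noncentrality parameter: δ = d·√(n/2) = 0.39 × √(74/2) = 2.3723
One-sided α = 0.025 → critical value z_{0.025} = 1.960.
Power = Φ(δ − 1.960) = Φ(0.412) = 0.6599.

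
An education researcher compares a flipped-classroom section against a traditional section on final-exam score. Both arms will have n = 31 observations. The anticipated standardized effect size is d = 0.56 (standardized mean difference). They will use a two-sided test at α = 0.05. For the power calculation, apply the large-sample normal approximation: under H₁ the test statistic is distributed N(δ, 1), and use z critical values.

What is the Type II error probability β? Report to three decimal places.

β ≈ 0.403

Noncentrality parameter: δ = d·√(n/2) = 0.56 × √(31/2) = 2.2047
Two-sided α = 0.05 → critical value z_{0.025} = 1.960.
Power = Φ(δ − 1.960) + Φ(−δ − 1.960) = Φ(0.245) + Φ(-4.165) = 0.5967 + 0.0000 = 0.5967.
Type II error: β = 1 − power = 1 − 0.5967 = 0.4033.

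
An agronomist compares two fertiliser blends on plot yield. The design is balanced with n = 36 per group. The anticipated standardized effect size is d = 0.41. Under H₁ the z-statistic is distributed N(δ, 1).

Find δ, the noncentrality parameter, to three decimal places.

The noncentrality parameter scales effect size by the design's sample-size factor: δ = d·√(n/2) = 0.41 × √(36/2) = 1.7395

δ ≈ 1.739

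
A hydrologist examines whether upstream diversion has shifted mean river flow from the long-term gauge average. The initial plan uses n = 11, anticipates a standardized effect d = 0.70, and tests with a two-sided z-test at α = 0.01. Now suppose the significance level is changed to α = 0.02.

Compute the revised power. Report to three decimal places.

Power ≈ 0.498

δ = d·√n = 0.70 × √11 = 2.3216 (unchanged). New critical value: z_{0.01} = 2.326.
Revised power = Φ(δ − 2.326) + Φ(−δ − 2.326) = Φ(-0.005) + Φ(-4.648) = 0.4981 + 0.0000 = 0.4981.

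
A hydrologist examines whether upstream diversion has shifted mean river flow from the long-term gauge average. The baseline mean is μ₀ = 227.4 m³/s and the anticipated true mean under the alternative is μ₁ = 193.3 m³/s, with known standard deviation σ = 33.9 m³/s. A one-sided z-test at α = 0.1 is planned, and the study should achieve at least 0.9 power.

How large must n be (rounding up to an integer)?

Standardized effect: d = |μ₁ − μ₀| / σ = |193.3 − 227.4| / 33.9 = 1.0059
Set Φ(δ − 1.282) = 0.9; then δ − 1.282 = Φ⁻¹(0.9) = 1.282, giving δ = 2.563.
δ = d·√n ⇒ n = (δ/d)² = (2.563 / 1.0059)² = 6.49.
Round up to the next whole unit.

n = 7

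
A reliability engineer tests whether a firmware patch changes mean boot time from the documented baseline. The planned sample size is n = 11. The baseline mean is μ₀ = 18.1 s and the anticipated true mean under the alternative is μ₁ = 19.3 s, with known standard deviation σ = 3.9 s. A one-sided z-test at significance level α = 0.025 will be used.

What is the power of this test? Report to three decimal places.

Standardized effect: d = |μ₁ − μ₀| / σ = |19.3 − 18.1| / 3.9 = 0.3077
Noncentrality parameter: δ = d·√n = 0.3077 × √11 = 1.0205
One-sided α = 0.025 → critical value z_{0.025} = 1.960.
Power = P(Z > 1.960 − δ) = Φ(-0.939) = 0.1737.

Power ≈ 0.174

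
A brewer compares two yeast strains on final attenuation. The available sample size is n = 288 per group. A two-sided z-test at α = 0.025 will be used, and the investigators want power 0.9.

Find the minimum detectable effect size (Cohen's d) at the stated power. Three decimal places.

d ≈ 0.294

Need Φ(δ − 2.241) = 0.9, so δ = 2.241 + 1.282 = 3.523.
(Lower-tail contribution to power is negligible for δ > 0.)
δ = d·√(n/2) ⇒ d = δ/√(n/2) = 3.523/√(288/2) = 0.2936.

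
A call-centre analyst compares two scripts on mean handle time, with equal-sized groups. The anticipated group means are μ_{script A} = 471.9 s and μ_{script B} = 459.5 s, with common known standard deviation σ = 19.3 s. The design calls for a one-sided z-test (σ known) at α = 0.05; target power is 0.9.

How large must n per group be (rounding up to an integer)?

Standardized effect: d = |μ_{script A} − μ_{script B}| / σ = |471.9 − 459.5| / 19.3 = 0.6425
For power 0.9 need Φ(δ − z_{0.05}) = 0.9, so δ = z_{0.05} + z_{0.10} = 1.645 + 1.282 = 2.926.
δ = d·√(n/2) ⇒ n = 2(δ/d)² = 2 × (2.926 / 0.6425)² = 41.49.
Rounding up, n = 42 per group.

n = 42 per group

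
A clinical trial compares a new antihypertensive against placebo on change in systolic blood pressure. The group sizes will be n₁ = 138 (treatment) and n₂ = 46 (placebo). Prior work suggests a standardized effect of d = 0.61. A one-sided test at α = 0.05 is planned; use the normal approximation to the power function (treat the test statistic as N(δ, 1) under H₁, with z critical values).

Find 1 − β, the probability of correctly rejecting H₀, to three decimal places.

Noncentrality parameter: δ = d / √(1/n₁ + 1/n₂) = 0.61 / √(1/138 + 1/46) = 3.5829
Critical value for a one-sided test at α = 0.05: z_α = 1.645.
Power = Φ(δ − 1.645) = Φ(1.938) = 0.9737.

Power ≈ 0.974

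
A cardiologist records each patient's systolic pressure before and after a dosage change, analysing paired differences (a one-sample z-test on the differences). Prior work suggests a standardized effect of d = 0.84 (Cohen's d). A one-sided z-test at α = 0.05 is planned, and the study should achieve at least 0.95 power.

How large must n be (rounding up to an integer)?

n = 16

For power 0.95 need Φ(δ − z_{0.05}) = 0.95, so δ = z_{0.05} + z_{0.05} = 1.645 + 1.645 = 3.290.
δ = d·√n ⇒ n = (δ/d)² = (3.290 / 0.84)² = 15.34.
Rounding up, n = 16.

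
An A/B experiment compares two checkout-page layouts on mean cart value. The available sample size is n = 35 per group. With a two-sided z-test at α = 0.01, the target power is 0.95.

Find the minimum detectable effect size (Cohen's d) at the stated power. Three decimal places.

d ≈ 1.009

Need Φ(δ − 2.576) = 0.95, so δ = 2.576 + 1.645 = 4.221.
(Lower-tail contribution to power is negligible for δ > 0.)
δ = d·√(n/2) ⇒ d = δ/√(n/2) = 4.221/√(35/2) = 1.0089.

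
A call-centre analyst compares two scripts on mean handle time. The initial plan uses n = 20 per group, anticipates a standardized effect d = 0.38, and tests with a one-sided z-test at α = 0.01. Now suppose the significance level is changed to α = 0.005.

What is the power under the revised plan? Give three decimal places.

Power ≈ 0.085

δ = d·√(n/2) = 0.38 × √(20/2) = 1.2017 (unchanged). New critical value: z_{0.005} = 2.576.
Revised power = Φ(δ − 2.576) = Φ(-1.374) = 0.0847.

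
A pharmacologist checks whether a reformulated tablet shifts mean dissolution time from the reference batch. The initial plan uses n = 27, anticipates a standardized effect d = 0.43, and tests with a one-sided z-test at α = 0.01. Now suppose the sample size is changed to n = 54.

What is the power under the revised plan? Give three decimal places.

With n = 54: δ = d·√n = 0.43 × √54 = 3.1598. Critical value z_{0.01} = 2.326.
Revised power = P(Z > 2.326 − δ) = Φ(0.833) = 0.7977.

Power ≈ 0.798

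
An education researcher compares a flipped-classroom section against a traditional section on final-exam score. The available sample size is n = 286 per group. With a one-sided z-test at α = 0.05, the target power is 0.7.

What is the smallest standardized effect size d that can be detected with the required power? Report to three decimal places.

Need Φ(δ − 1.645) = 0.7, so δ = 1.645 + 0.524 = 2.169.
δ = d·√(n/2) ⇒ d = δ/√(n/2) = 2.169/√(286/2) = 0.1814.

d ≈ 0.181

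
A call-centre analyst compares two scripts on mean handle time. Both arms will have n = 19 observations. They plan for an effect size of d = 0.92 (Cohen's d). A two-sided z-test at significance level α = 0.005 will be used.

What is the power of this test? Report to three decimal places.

Noncentrality parameter: δ = d·√(n/2) = 0.92 × √(19/2) = 2.8356
Critical value for a two-sided test at α = 0.005: z_{α/2} = 2.807.
Power = Φ(δ − 2.807) + Φ(−δ − 2.807) = Φ(0.029) + Φ(-5.643) = 0.5114 + 0.0000 = 0.5114.

Power ≈ 0.511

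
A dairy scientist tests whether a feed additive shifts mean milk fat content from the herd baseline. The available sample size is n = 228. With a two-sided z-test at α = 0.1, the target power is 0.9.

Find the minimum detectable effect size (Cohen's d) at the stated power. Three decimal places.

d ≈ 0.194

Required noncentrality: δ = z_{0.05} + z_{0.10} = 1.645 + 1.282 = 2.926.
(Lower-tail contribution to power is negligible for δ > 0.)
δ = d·√n ⇒ d = δ/√n = 2.926/√228 = 0.1938.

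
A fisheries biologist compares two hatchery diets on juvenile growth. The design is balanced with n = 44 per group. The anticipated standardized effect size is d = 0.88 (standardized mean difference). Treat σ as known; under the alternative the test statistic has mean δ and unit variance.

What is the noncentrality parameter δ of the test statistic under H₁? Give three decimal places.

δ ≈ 4.128

The noncentrality parameter scales effect size by the design's sample-size factor: δ = d·√(n/2) = 0.88 × √(44/2) = 4.1276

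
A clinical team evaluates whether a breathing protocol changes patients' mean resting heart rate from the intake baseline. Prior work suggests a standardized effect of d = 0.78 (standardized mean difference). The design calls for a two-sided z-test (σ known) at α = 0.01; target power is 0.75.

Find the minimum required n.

n = 18

For power 0.75 need Φ(δ − z_{0.005}) = 0.75, so δ = z_{0.005} + z_{0.25} = 2.576 + 0.674 = 3.250.
(The Φ(−δ − z_{α/2}) term is vanishingly small for δ > 0 and is dropped in the standard sample-size formula.)
δ = d·√n ⇒ n = (δ/d)² = (3.250 / 0.78)² = 17.36.
Round up to the next whole unit.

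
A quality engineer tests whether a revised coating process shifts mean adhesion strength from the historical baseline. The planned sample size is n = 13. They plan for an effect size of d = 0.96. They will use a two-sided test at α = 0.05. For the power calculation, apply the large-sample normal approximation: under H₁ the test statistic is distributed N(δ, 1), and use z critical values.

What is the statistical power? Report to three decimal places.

Noncentrality parameter: δ = d·√n = 0.96 × √13 = 3.4613
Critical value for a two-sided test at α = 0.05: z_{α/2} = 1.960.
Power = Φ(δ − 1.960) + Φ(−δ − 1.960) = Φ(1.501) + Φ(-5.421) = 0.9334 + 0.0000 = 0.9334.

Power ≈ 0.933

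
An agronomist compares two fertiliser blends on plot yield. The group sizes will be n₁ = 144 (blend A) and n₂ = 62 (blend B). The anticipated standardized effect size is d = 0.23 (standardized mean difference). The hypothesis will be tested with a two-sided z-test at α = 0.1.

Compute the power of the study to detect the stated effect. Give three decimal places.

Noncentrality parameter: δ = d / √(1/n₁ + 1/n₂) = 0.23 / √(1/144 + 1/62) = 1.5142
Critical value for a two-sided test at α = 0.1: z_{α/2} = 1.645.
Power = Φ(δ − 1.645) + Φ(−δ − 1.645) = Φ(-0.131) + Φ(-3.159) = 0.4480 + 0.0008 = 0.4488.

Power ≈ 0.449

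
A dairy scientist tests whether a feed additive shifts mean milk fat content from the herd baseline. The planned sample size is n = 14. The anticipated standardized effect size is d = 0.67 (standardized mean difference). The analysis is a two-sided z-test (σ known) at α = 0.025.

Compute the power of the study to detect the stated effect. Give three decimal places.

Power ≈ 0.605

Noncentrality parameter: δ = d·√n = 0.67 × √14 = 2.5069
Critical value for a two-sided test at α = 0.025: z_{α/2} = 2.241.
Power = Φ(δ − 2.241) + Φ(−δ − 2.241) = Φ(0.266) + Φ(-4.748) = 0.6047 + 0.0000 = 0.6047.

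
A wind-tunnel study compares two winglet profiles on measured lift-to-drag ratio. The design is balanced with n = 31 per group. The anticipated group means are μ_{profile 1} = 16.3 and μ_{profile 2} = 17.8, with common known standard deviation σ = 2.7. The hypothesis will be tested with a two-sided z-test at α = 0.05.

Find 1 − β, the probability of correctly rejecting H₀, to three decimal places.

Power ≈ 0.590

Standardized effect: d = |μ_{profile 1} − μ_{profile 2}| / σ = |16.3 − 17.8| / 2.7 = 0.5556
Noncentrality parameter: δ = d·√(n/2) = 0.5556 × √(31/2) = 2.1872
Critical value for a two-sided test at α = 0.05: z_{α/2} = 1.960.
Power = Φ(δ − 1.960) + Φ(−δ − 1.960) = Φ(0.227) + Φ(-4.147) = 0.5899 + 0.0000 = 0.5899.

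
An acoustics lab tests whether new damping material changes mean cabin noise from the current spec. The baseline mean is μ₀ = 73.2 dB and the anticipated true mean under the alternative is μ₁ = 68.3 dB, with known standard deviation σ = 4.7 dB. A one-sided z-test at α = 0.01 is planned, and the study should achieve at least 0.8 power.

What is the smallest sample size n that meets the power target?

Standardized effect: d = |μ₁ − μ₀| / σ = |68.3 − 73.2| / 4.7 = 1.0426
For power 0.8 need Φ(δ − z_{0.01}) = 0.8, so δ = z_{0.01} + z_{0.20} = 2.326 + 0.842 = 3.168.
δ = d·√n ⇒ n = (δ/d)² = (3.168 / 1.0426)² = 9.23.
Rounding up, n = 10.

n = 10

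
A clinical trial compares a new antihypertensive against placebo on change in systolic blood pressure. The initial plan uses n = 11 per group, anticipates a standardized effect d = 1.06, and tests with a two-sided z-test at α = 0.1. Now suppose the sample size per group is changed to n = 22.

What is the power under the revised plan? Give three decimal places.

With n = 22 per group: δ = d·√(n/2) = 1.06 × √(22/2) = 3.5156. Critical value z_{0.05} = 1.645.
Revised power = Φ(δ − 1.645) + Φ(−δ − 1.645) = Φ(1.871) + Φ(-5.160) = 0.9693 + 0.0000 = 0.9693.

Power ≈ 0.969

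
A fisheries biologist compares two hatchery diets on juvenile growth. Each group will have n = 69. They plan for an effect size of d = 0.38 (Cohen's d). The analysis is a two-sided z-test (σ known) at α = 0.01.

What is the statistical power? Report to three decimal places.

Noncentrality parameter: δ = d·√(n/2) = 0.38 × √(69/2) = 2.2320
Critical value for a two-sided test at α = 0.01: z_{α/2} = 2.576.
Power = Φ(δ − 2.576) + Φ(−δ − 2.576) = Φ(-0.344) + Φ(-4.808) = 0.3655 + 0.0000 = 0.3655.

Power ≈ 0.365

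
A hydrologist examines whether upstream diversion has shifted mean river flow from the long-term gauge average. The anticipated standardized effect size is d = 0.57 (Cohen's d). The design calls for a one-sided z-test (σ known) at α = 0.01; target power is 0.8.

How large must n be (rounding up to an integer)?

n = 31

Set Φ(δ − 2.326) = 0.8; then δ − 2.326 = Φ⁻¹(0.8) = 0.842, giving δ = 3.168.
δ = d·√n ⇒ n = (δ/d)² = (3.168 / 0.57)² = 30.89.
Round up to the next whole unit.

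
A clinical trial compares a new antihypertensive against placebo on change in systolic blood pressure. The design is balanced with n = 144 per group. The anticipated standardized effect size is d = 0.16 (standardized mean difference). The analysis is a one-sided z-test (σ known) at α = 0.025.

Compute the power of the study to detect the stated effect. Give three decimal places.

Power ≈ 0.273

Noncentrality parameter: δ = d·√(n/2) = 0.16 × √(144/2) = 1.3576
Critical value for a one-sided test at α = 0.025: z_α = 1.960.
Power = P(Z > 1.960 − δ) = Φ(-0.602) = 0.2735.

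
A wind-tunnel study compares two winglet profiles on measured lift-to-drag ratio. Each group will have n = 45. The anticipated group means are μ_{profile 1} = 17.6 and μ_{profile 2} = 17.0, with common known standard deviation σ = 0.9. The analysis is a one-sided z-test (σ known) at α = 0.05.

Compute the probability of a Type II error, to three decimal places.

β ≈ 0.065

Standardized effect: d = |μ_{profile 1} − μ_{profile 2}| / σ = |17.6 − 17.0| / 0.9 = 0.6667
Noncentrality parameter: δ = d·√(n/2) = 0.6667 × √(45/2) = 3.1623
Critical value for a one-sided test at α = 0.05: z_α = 1.645.
Power = Φ(δ − 1.645) = Φ(1.517) = 0.9354.
Type II error: β = 1 − power = 1 − 0.9354 = 0.0646.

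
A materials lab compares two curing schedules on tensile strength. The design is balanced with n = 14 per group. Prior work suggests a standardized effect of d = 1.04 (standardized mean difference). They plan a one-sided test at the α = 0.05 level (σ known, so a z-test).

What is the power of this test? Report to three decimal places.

Power ≈ 0.866

Noncentrality parameter: δ = d·√(n/2) = 1.04 × √(14/2) = 2.7516
Critical value for a one-sided test at α = 0.05: z_α = 1.645.
Power = Φ(δ − 1.645) = Φ(1.107) = 0.8658.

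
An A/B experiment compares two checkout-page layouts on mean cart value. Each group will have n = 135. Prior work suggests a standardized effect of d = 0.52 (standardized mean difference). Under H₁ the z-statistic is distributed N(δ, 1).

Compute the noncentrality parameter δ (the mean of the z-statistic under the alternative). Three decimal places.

δ = d·√(n/2) = 0.52 × √(135/2) = 4.2722

δ ≈ 4.272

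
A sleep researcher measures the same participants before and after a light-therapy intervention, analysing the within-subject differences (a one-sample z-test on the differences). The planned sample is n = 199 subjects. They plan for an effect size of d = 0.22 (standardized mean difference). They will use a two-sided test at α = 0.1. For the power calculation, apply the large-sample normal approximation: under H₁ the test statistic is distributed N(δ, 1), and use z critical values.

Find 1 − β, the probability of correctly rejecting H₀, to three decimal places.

Noncentrality parameter: λ = d·√n = 0.22 × √199 = 3.1035
Critical value for a two-sided test at α = 0.1: z_{α/2} = 1.645.
Power = Φ(λ − 1.645) + Φ(−λ − 1.645) = Φ(1.459) + Φ(-4.748) = 0.9277 + 0.0000 = 0.9277.

Power ≈ 0.928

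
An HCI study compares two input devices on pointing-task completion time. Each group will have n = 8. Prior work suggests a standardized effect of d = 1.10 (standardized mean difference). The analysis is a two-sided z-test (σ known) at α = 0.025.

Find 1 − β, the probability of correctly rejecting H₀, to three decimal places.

Noncentrality parameter: δ = d·√(n/2) = 1.10 × √(8/2) = 2.2000
Two-sided α = 0.025 → critical value z_{0.0125} = 2.241.
Power = Φ(δ − 2.241) + Φ(−δ − 2.241) = Φ(-0.041) + Φ(-4.441) = 0.4835 + 0.0000 = 0.4835.

Power ≈ 0.483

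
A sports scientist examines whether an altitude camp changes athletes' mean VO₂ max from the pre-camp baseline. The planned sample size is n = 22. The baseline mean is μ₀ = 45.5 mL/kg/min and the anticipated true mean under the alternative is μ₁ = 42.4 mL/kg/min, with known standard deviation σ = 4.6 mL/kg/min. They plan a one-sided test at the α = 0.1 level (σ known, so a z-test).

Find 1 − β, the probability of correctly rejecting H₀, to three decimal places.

Power ≈ 0.970

Standardized effect: d = |μ₁ − μ₀| / σ = |42.4 − 45.5| / 4.6 = 0.6739
Noncentrality parameter: δ = d·√n = 0.6739 × √22 = 3.1609
One-sided α = 0.1 → critical value z_{0.1} = 1.282.
Power = Φ(δ − 1.282) = Φ(1.879) = 0.9699.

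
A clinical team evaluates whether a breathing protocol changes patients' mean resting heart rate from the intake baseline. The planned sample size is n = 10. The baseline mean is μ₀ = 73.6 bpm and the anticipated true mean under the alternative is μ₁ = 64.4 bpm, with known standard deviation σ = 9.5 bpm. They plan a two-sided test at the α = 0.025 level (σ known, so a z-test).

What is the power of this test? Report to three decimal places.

Power ≈ 0.794

Standardized effect: d = |μ₁ − μ₀| / σ = |64.4 − 73.6| / 9.5 = 0.9684
Noncentrality parameter: δ = d·√n = 0.9684 × √10 = 3.0624
Two-sided α = 0.025 → critical value z_{0.0125} = 2.241.
Power = Φ(δ − 2.241) + Φ(−δ − 2.241) = Φ(0.821) + Φ(-5.304) = 0.7942 + 0.0000 = 0.7942.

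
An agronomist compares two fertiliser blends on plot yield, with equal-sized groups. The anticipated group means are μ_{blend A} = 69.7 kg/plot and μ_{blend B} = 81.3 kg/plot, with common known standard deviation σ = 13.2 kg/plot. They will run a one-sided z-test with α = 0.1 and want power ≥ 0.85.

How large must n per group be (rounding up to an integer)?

Standardized effect: d = |μ_{blend A} − μ_{blend B}| / σ = |69.7 − 81.3| / 13.2 = 0.8788
For power 0.85 need Φ(δ − z_{0.1}) = 0.85, so δ = z_{0.1} + z_{0.15} = 1.282 + 1.036 = 2.318.
δ = d·√(n/2) ⇒ n = 2(δ/d)² = 2 × (2.318 / 0.8788)² = 13.91.
Rounding up, n = 14 per group.

n = 14 per group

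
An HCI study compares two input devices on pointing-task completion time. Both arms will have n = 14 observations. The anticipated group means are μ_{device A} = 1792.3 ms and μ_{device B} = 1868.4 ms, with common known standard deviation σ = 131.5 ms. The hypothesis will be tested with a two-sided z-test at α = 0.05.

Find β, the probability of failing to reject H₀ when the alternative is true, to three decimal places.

Standardized effect: d = |μ_{device A} − μ_{device B}| / σ = |1792.3 − 1868.4| / 131.5 = 0.5787
Noncentrality parameter: δ = d·√(n/2) = 0.5787 × √(14/2) = 1.5311
Two-sided α = 0.05 → critical value z_{0.025} = 1.960.
Power = Φ(δ − 1.960) + Φ(−δ − 1.960) = Φ(-0.429) + Φ(-3.491) = 0.3340 + 0.0002 = 0.3343.
Type II error: β = 1 − power = 1 − 0.3343 = 0.6657.

β ≈ 0.666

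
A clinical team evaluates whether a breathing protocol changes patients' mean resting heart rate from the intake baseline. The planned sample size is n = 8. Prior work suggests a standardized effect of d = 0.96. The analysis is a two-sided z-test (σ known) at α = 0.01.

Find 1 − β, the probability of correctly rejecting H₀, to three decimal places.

Power ≈ 0.555

Noncentrality parameter: δ = d·√n = 0.96 × √8 = 2.7153
Critical value for a two-sided test at α = 0.01: z_{α/2} = 2.576.
Power = Φ(δ − 2.576) + Φ(−δ − 2.576) = Φ(0.139) + Φ(-5.291) = 0.5555 + 0.0000 = 0.5555.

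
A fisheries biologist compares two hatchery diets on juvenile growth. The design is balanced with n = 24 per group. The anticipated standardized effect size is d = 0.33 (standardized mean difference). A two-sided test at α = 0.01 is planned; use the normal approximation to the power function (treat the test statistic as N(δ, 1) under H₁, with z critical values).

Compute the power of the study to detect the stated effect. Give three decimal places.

Power ≈ 0.076

Noncentrality parameter: δ = d·√(n/2) = 0.33 × √(24/2) = 1.1432
Two-sided α = 0.01 → critical value z_{0.005} = 2.576.
Power = Φ(δ − 2.576) + Φ(−δ − 2.576) = Φ(-1.433) + Φ(-3.719) = 0.0760 + 0.0001 = 0.0761.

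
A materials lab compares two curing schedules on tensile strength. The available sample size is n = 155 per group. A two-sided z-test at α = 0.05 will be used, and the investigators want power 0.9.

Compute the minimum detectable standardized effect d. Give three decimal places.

d ≈ 0.368

Required noncentrality: δ = z_{0.025} + z_{0.10} = 1.960 + 1.282 = 3.242.
(The second rejection-region term Φ(−δ − z_{α/2}) is negligible and dropped.)
δ = d·√(n/2) ⇒ d = δ/√(n/2) = 3.242/√(155/2) = 0.3682.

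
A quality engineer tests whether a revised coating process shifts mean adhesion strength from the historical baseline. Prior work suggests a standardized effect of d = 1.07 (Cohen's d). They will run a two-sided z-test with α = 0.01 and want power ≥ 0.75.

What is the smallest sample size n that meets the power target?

n = 10

Set Φ(δ − 2.576) = 0.75; then δ − 2.576 = Φ⁻¹(0.75) = 0.674, giving δ = 3.250.
(The Φ(−δ − z_{α/2}) term is vanishingly small for δ > 0 and is dropped in the standard sample-size formula.)
δ = d·√n ⇒ n = (δ/d)² = (3.250 / 1.07)² = 9.23.
Rounding up, n = 10.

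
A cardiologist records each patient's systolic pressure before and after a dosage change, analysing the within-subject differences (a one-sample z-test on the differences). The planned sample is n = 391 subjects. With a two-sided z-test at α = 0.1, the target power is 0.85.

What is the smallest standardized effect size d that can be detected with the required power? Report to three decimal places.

Required noncentrality: δ = z_{0.05} + z_{0.15} = 1.645 + 1.036 = 2.681.
(Lower-tail contribution to power is negligible for δ > 0.)
δ = d·√n ⇒ d = δ/√n = 2.681/√391 = 0.1356.

d ≈ 0.136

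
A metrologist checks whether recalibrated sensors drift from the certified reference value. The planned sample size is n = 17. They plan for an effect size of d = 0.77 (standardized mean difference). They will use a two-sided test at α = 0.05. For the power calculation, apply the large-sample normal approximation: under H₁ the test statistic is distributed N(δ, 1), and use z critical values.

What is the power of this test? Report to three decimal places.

Power ≈ 0.888

Noncentrality parameter: δ = d·√n = 0.77 × √17 = 3.1748
Two-sided α = 0.05 → critical value z_{0.025} = 1.960.
Power = Φ(δ − 1.960) + Φ(−δ − 1.960) = Φ(1.215) + Φ(-5.135) = 0.8878 + 0.0000 = 0.8878.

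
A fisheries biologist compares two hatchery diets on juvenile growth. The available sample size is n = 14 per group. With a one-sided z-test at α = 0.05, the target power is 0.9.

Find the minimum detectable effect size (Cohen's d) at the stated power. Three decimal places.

d ≈ 1.106

Need Φ(δ − 1.645) = 0.9, so δ = 1.645 + 1.282 = 2.926.
δ = d·√(n/2) ⇒ d = δ/√(n/2) = 2.926/√(14/2) = 1.1061.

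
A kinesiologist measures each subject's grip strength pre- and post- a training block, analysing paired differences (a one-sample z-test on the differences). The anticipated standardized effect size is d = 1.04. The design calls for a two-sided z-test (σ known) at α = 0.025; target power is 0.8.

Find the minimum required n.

For power 0.8 need Φ(δ − z_{0.0125}) = 0.8, so δ = z_{0.0125} + z_{0.20} = 2.241 + 0.842 = 3.083.
(For δ > 0 the lower-tail rejection region contributes negligibly to power, so the one-term inversion is standard.)
δ = d·√n ⇒ n = (δ/d)² = (3.083 / 1.04)² = 8.79.
Rounding up, n = 9.

n = 9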